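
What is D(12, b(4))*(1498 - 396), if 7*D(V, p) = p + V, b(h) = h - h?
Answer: 13224/7 ≈ 1889.1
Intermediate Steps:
b(h) = 0
D(V, p) = V/7 + p/7 (D(V, p) = (p + V)/7 = (V + p)/7 = V/7 + p/7)
D(12, b(4))*(1498 - 396) = ((⅐)*12 + (⅐)*0)*(1498 - 396) = (12/7 + 0)*1102 = (12/7)*1102 = 13224/7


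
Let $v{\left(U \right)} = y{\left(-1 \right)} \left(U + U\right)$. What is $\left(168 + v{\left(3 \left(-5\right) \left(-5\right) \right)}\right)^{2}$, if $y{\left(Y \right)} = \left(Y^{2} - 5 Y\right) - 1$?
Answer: $842724$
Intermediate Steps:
$y{\left(Y \right)} = -1 + Y^{2} - 5 Y$
$v{\left(U \right)} = 10 U$ ($v{\left(U \right)} = \left(-1 + \left(-1\right)^{2} - -5\right) \left(U + U\right) = \left(-1 + 1 + 5\right) 2 U = 5 \cdot 2 U = 10 U$)
$\left(168 + v{\left(3 \left(-5\right) \left(-5\right) \right)}\right)^{2} = \left(168 + 10 \cdot 3 \left(-5\right) \left(-5\right)\right)^{2} = \left(168 + 10 \left(\left(-15\right) \left(-5\right)\right)\right)^{2} = \left(168 + 10 \cdot 75\right)^{2} = \left(168 + 750\right)^{2} = 918^{2} = 842724$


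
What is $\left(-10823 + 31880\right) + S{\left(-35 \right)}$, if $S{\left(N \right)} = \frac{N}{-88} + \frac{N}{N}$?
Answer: $\frac{1853139}{88} \approx 21058.0$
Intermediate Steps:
$S{\left(N \right)} = 1 - \frac{N}{88}$ ($S{\left(N \right)} = N \left(- \frac{1}{88}\right) + 1 = - \frac{N}{88} + 1 = 1 - \frac{N}{88}$)
$\left(-10823 + 31880\right) + S{\left(-35 \right)} = \left(-10823 + 31880\right) + \left(1 - - \frac{35}{88}\right) = 21057 + \left(1 + \frac{35}{88}\right) = 21057 + \frac{123}{88} = \frac{1853139}{88}$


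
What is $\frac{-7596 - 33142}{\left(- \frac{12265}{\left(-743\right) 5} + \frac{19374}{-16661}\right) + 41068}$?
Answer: $- \frac{504300712774}{508412297915} \approx -0.99191$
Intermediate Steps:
$\frac{-7596 - 33142}{\left(- \frac{12265}{\left(-743\right) 5} + \frac{19374}{-16661}\right) + 41068} = - \frac{40738}{\left(- \frac{12265}{-3715} + 19374 \left(- \frac{1}{16661}\right)\right) + 41068} = - \frac{40738}{\left(\left(-12265\right) \left(- \frac{1}{3715}\right) - \frac{19374}{16661}\right) + 41068} = - \frac{40738}{\left(\frac{2453}{743} - \frac{19374}{16661}\right) + 41068} = - \frac{40738}{\frac{26474551}{12379123} + 41068} = - \frac{40738}{\frac{508412297915}{12379123}} = \left(-40738\right) \frac{12379123}{508412297915} = - \frac{504300712774}{508412297915}$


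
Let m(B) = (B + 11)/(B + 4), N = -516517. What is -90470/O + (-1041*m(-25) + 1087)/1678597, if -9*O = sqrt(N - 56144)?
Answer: 393/1678597 - 271410*I*sqrt(63629)/63629 ≈ 0.00023412 - 1076.0*I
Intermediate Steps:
O = -I*sqrt(63629)/3 (O = -sqrt(-516517 - 56144)/9 = -I*sqrt(63629)/3 ≈ -84.083*I)
m(B) = (11 + B)/(4 + B)
-90470/O + (-1041*m(-25) + 1087)/1678597 = -90470*3*I*sqrt(63629)/63629 + (-1041*(11 - 25)/(4 - 25) + 1087)/1678597 = -271410*I*sqrt(63629)/63629 + (-1041*(-14)/(-21) + 1087)*(1/1678597) = -271410*I*sqrt(63629)/63629 + (-(-347)*(-14)/7 + 1087)*(1/1678597) = -271410*I*sqrt(63629)/63629 + (-1041*2/3 + 1087)*(1/1678597) = -271410*I*sqrt(63629)/63629 + (-694 + 1087)*(1/1678597) = -271410*I*sqrt(63629)/63629 + 393*(1/1678597) = -271410*I*sqrt(63629)/63629 + 393/1678597 = 393/1678597 - 271410*I*sqrt(63629)/63629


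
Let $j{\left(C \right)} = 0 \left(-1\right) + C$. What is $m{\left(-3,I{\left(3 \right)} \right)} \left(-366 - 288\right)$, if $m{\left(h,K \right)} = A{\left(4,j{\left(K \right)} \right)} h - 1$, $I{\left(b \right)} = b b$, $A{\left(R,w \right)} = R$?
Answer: $8502$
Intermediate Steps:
$j{\left(C \right)} = C$ ($j{\left(C \right)} = 0 + C = C$)
$I{\left(b \right)} = b^{2}$
$m{\left(h,K \right)} = -1 + 4 h$ ($m{\left(h,K \right)} = 4 h - 1 = -1 + 4 h$)
$m{\left(-3,I{\left(3 \right)} \right)} \left(-366 - 288\right) = \left(-1 + 4 \left(-3\right)\right) \left(-366 - 288\right) = \left(-1 - 12\right) \left(-654\right) = \left(-13\right) \left(-654\right) = 8502$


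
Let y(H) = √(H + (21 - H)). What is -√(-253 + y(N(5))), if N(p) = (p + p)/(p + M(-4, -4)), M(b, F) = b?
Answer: -I*√(253 - √21) ≈ -15.761*I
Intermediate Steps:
N(p) = 2*p/(-4 + p) (N(p) = (p + p)/(p - 4) = (2*p)/(-4 + p) = 2*p/(-4 + p))
y(H) = √21
-√(-253 + y(N(5))) = -√(-253 + √21)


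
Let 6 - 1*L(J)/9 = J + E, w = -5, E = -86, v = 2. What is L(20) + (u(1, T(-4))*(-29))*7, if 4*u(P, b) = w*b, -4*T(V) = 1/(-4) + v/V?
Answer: 44517/64 ≈ 695.58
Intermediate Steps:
T(V) = 1/16 - 1/(2*V) (T(V) = -(1/(-4) + 2/V)/4 = -(1*(-1/4) + 2/V)/4 = -(-1/4 + 2/V)/4 = 1/16 - 1/(2*V))
u(P, b) = -5*b/4 (u(P, b) = (-5*b)/4 = -5*b/4)
L(J) = 828 - 9*J (L(J) = 54 - 9*(J - 86) = 54 - 9*(-86 + J) = 54 + (774 - 9*J) = 828 - 9*J)
L(20) + (u(1, T(-4))*(-29))*7 = (828 - 9*20) + (-5*(-8 - 4)/(64*(-4))*(-29))*7 = (828 - 180) + (-5*(-1)*(-12)/(64*4)*(-29))*7 = 648 + (-5/4*3/16*(-29))*7 = 648 - 15/64*(-29)*7 = 648 + (435/64)*7 = 648 + 3045/64 = 44517/64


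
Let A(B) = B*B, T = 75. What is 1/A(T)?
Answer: 1/5625 ≈ 0.00017778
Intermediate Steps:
A(B) = B**2
1/A(T) = 1/(75**2) = 1/5625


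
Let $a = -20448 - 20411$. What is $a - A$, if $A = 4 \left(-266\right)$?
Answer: $-39795$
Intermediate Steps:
$A = -1064$
$a = -40859$ ($a = -20448 - 20411 = -40859$)
$a - A = -40859 - -1064 = -40859 + 1064 = -39795$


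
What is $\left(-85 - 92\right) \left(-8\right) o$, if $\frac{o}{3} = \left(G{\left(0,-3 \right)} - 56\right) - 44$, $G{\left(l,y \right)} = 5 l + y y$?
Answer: $-386568$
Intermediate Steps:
$G{\left(l,y \right)} = y^{2} + 5 l$ ($G{\left(l,y \right)} = 5 l + y^{2} = y^{2} + 5 l$)
$o = -273$ ($o = 3 \left(\left(\left(\left(-3\right)^{2} + 5 \cdot 0\right) - 56\right) - 44\right) = 3 \left(\left(\left(9 + 0\right) - 56\right) - 44\right) = 3 \left(\left(9 - 56\right) - 44\right) = 3 \left(-47 - 44\right) = 3 \left(-91\right) = -273$)
$\left(-85 - 92\right) \left(-8\right) o = \left(-85 - 92\right) \left(-8\right) \left(-273\right) = \left(-177\right) \left(-8\right) \left(-273\right) = 1416 \left(-273\right) = -386568$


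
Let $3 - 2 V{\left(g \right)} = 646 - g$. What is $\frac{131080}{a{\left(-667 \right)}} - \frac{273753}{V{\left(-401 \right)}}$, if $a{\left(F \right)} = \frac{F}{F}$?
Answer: $\frac{7633057}{58} \approx 1.316 \cdot 10^{5}$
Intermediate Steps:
$V{\left(g \right)} = - \frac{643}{2} + \frac{g}{2}$ ($V{\left(g \right)} = \frac{3}{2} - \frac{646 - g}{2} = \frac{3}{2} + \left(-323 + \frac{g}{2}\right) = - \frac{643}{2} + \frac{g}{2}$)
$a{\left(F \right)} = 1$
$\frac{131080}{a{\left(-667 \right)}} - \frac{273753}{V{\left(-401 \right)}} = \frac{131080}{1} - \frac{273753}{- \frac{643}{2} + \frac{1}{2} \left(-401\right)} = 131080 \cdot 1 - \frac{273753}{- \frac{643}{2} - \frac{401}{2}} = 131080 - \frac{273753}{-522} = 131080 - - \frac{30417}{58} = 131080 + \frac{30417}{58} = \frac{7633057}{58}$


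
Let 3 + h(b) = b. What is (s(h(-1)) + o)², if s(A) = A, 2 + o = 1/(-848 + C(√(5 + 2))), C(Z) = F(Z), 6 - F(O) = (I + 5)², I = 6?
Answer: 33396841/927369 ≈ 36.012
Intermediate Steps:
h(b) = -3 + b
F(O) = -115 (F(O) = 6 - (6 + 5)² = 6 - 1*11² = 6 - 1*121 = 6 - 121 = -115)
C(Z) = -115
o = -1927/963 (o = -2 + 1/(-848 - 115) = -2 + 1/(-963) = -2 - 1/963 = -1927/963 ≈ -2.0010)
(s(h(-1)) + o)² = ((-3 - 1) - 1927/963)² = (-4 - 1927/963)² = (-5779/963)² = 33396841/927369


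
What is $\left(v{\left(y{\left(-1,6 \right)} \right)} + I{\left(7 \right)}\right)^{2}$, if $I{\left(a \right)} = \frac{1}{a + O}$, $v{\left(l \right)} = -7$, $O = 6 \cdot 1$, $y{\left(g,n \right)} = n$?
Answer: $\frac{8100}{169} \approx 47.929$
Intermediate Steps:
$O = 6$
$I{\left(a \right)} = \frac{1}{6 + a}$ ($I{\left(a \right)} = \frac{1}{a + 6} = \frac{1}{6 + a}$)
$\left(v{\left(y{\left(-1,6 \right)} \right)} + I{\left(7 \right)}\right)^{2} = \left(-7 + \frac{1}{6 + 7}\right)^{2} = \left(-7 + \frac{1}{13}\right)^{2} = \left(- \frac{90}{13}\right)^{2} = \frac{8100}{169}$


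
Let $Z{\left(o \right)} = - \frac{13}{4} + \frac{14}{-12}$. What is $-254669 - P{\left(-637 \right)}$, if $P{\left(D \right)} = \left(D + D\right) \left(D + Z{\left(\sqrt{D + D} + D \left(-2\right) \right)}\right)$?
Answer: $- \frac{6431003}{6} \approx -1.0718 \cdot 10^{6}$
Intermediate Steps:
$Z{\left(o \right)} = - \frac{53}{12}$ ($Z{\left(o \right)} = \left(-13\right) \frac{1}{4} + 14 \left(- \frac{1}{12}\right) = - \frac{13}{4} - \frac{7}{6} = - \frac{53}{12}$)
$P{\left(D \right)} = 2 D \left(- \frac{53}{12} + D\right)$ ($P{\left(D \right)} = \left(D + D\right) \left(D - \frac{53}{12}\right) = 2 D \left(- \frac{53}{12} + D\right)$)
$-254669 - P{\left(-637 \right)} = -254669 - \frac{1}{6} \left(-637\right) \left(-53 + 12 \left(-637\right)\right) = -254669 - \frac{1}{6} \left(-637\right) \left(-53 - 7644\right) = -254669 - \frac{1}{6} \left(-637\right) \left(-7697\right) = -254669 - \frac{4902989}{6} = - \frac{6431003}{6}$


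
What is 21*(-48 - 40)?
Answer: -1848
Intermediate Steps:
21*(-48 - 40) = 21*(-88) = -1848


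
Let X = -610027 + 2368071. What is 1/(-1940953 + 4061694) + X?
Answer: 3728355990605/2120741 ≈ 1.7580e+6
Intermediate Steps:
X = 1758044
1/(-1940953 + 4061694) + X = 1/(-1940953 + 4061694) + 1758044 = 1/2120741 + 1758044 = 3728355990605/2120741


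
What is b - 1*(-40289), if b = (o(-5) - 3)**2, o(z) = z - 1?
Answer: 40370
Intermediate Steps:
o(z) = -1 + z
b = 81 (b = ((-1 - 5) - 3)**2 = (-6 - 3)**2 = (-9)**2 = 81)
b - 1*(-40289) = 81 - 1*(-40289) = 81 + 40289 = 40370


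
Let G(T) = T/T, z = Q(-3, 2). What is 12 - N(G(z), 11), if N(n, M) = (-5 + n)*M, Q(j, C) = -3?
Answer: 56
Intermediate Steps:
z = -3
G(T) = 1
N(n, M) = M*(-5 + n)
12 - N(G(z), 11) = 12 - 11*(-5 + 1) = 12 - 11*(-4) = 12 - 1*(-44) = 12 + 44 = 56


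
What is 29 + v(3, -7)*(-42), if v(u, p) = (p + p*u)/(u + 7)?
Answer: 733/5 ≈ 146.60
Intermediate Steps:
v(u, p) = (p + p*u)/(7 + u)
29 + v(3, -7)*(-42) = 29 - 7*(1 + 3)/(7 + 3)*(-42) = 29 - 7*4/10*(-42) = 29 - 7*⅒*4*(-42) = 29 - 14/5*(-42) = 29 + 588/5 = 733/5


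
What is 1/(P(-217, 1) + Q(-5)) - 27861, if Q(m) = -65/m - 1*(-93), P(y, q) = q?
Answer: -2981126/107 ≈ -27861.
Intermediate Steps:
Q(m) = 93 - 65/m (Q(m) = -65/m + 93 = 93 - 65/m)
1/(P(-217, 1) + Q(-5)) - 27861 = 1/(1 + (93 - 65/(-5))) - 27861 = 1/(1 + (93 - 65*(-⅕))) - 27861 = 1/(1 + (93 + 13)) - 27861 = 1/(1 + 106) - 27861 = 1/107 - 27861 = -2981126/107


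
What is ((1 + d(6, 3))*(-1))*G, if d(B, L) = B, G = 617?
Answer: -4319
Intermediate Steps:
((1 + d(6, 3))*(-1))*G = ((1 + 6)*(-1))*617 = (7*(-1))*617 = -7*617 = -4319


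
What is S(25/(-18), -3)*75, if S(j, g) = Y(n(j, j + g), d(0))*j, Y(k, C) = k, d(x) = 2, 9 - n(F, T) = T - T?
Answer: -1875/2 ≈ -937.50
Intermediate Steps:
n(F, T) = 9 (n(F, T) = 9 - (T - T) = 9 - 1*0 = 9 + 0 = 9)
S(j, g) = 9*j
S(25/(-18), -3)*75 = (9*(25/(-18)))*75 = (9*(25*(-1/18)))*75 = (9*(-25/18))*75 = -25/2*75 = -1875/2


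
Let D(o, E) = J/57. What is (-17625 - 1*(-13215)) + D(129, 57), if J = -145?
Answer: -251515/57 ≈ -4412.5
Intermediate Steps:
D(o, E) = -145/57
(-17625 - 1*(-13215)) + D(129, 57) = (-17625 - 1*(-13215)) - 145/57 = (-17625 + 13215) - 145/57 = -4410 - 145/57 = -251515/57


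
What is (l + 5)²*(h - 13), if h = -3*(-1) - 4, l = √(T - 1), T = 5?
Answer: -686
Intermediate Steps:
l = 2 (l = √(5 - 1) = √4 = 2)
h = -1 (h = 3 - 4 = -1)
(l + 5)²*(h - 13) = (2 + 5)²*(-1 - 13) = 7²*(-14) = 49*(-14) = -686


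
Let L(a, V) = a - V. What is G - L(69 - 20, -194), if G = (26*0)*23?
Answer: -243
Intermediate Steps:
G = 0 (G = 0*23 = 0)
G - L(69 - 20, -194) = 0 - ((69 - 20) - 1*(-194)) = 0 - (49 + 194) = 0 - 1*243 = 0 - 243 = -243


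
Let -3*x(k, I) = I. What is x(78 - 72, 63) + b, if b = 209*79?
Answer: 16490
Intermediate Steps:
x(k, I) = -I/3
b = 16511
x(78 - 72, 63) + b = -1/3*63 + 16511 = -21 + 16511 = 16490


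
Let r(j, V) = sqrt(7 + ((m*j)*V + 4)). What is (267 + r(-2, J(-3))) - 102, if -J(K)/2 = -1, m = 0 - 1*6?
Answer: 165 + sqrt(35) ≈ 170.92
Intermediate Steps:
m = -6 (m = 0 - 6 = -6)
J(K) = 2 (J(K) = -2*(-1) = 2)
r(j, V) = sqrt(11 - 6*V*j) (r(j, V) = sqrt(7 + ((-6*j)*V + 4)) = sqrt(7 + (-6*V*j + 4)) = sqrt(7 + (4 - 6*V*j)) = sqrt(11 - 6*V*j))
(267 + r(-2, J(-3))) - 102 = (267 + sqrt(11 - 6*2*(-2))) - 102 = (267 + sqrt(11 + 24)) - 102 = (267 + sqrt(35)) - 102 = 165 + sqrt(35)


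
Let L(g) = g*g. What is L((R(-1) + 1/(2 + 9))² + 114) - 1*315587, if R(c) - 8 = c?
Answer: -4225374383/14641 ≈ -2.8860e+5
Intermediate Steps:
R(c) = 8 + c
L(g) = g²
L((R(-1) + 1/(2 + 9))² + 114) - 1*315587 = (((8 - 1) + 1/(2 + 9))² + 114)² - 1*315587 = ((7 + 1/11)² + 114)² - 315587 = ((78/11)² + 114)² - 315587 = (6084/121 + 114)² - 315587 = (19878/121)² - 315587 = 395134884/14641 - 315587 = -4225374383/14641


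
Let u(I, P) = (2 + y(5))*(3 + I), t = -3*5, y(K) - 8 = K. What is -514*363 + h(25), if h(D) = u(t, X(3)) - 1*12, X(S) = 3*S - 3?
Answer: -186774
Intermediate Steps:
X(S) = -3 + 3*S
y(K) = 8 + K
t = -15
u(I, P) = 45 + 15*I (u(I, P) = (2 + (8 + 5))*(3 + I) = (2 + 13)*(3 + I) = 15*(3 + I) = 45 + 15*I)
h(D) = -192 (h(D) = (45 + 15*(-15)) - 1*12 = (45 - 225) - 12 = -180 - 12 = -192)
-514*363 + h(25) = -514*363 - 192 = -186582 - 192 = -186774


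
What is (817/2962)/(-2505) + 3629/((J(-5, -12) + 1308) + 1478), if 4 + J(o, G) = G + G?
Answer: 6731059301/5115958995 ≈ 1.3157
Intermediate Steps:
J(o, G) = -4 + 2*G (J(o, G) = -4 + (G + G) = -4 + 2*G)
(817/2962)/(-2505) + 3629/((J(-5, -12) + 1308) + 1478) = (817/2962)/(-2505) + 3629/(((-4 + 2*(-12)) + 1308) + 1478) = (817*(1/2962))*(-1/2505) + 3629/(((-4 - 24) + 1308) + 1478) = (817/2962)*(-1/2505) + 3629/((-28 + 1308) + 1478) = -817/7419810 + 3629/(1280 + 1478) = -817/7419810 + 3629/2758 = 6731059301/5115958995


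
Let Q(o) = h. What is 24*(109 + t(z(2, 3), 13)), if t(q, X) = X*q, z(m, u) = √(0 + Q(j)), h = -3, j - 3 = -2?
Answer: 2616 + 312*I*√3 ≈ 2616.0 + 540.4*I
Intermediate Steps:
j = 1 (j = 3 - 2 = 1)
Q(o) = -3
z(m, u) = I*√3 (z(m, u) = √(0 - 3) = √(-3) = I*√3)
24*(109 + t(z(2, 3), 13)) = 24*(109 + 13*(I*√3)) = 24*(109 + 13*I*√3) = 2616 + 312*I*√3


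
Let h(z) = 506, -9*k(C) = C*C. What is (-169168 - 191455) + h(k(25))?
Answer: -360117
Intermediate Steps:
k(C) = -C²/9 (k(C) = -C*C/9 = -C²/9)
(-169168 - 191455) + h(k(25)) = (-169168 - 191455) + 506 = -360623 + 506 = -360117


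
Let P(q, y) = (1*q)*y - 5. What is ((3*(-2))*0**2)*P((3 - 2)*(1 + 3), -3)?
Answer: 0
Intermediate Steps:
P(q, y) = -5 + q*y (P(q, y) = q*y - 5 = -5 + q*y)
((3*(-2))*0**2)*P((3 - 2)*(1 + 3), -3) = ((3*(-2))*0**2)*(-5 + ((3 - 2)*(1 + 3))*(-3)) = (-6*0)*(-5 + (1*4)*(-3)) = 0*(-5 + 4*(-3)) = 0*(-5 - 12) = 0*(-17) = 0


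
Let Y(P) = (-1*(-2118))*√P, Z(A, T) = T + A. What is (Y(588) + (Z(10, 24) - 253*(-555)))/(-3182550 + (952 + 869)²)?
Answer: 140449/133491 + 9884*√3/44497 ≈ 1.4369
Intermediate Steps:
Z(A, T) = A + T
Y(P) = 2118*√P
(Y(588) + (Z(10, 24) - 253*(-555)))/(-3182550 + (952 + 869)²) = (2118*√588 + ((10 + 24) - 253*(-555)))/(-3182550 + (952 + 869)²) = (2118*(14*√3) + (34 + 140415))/(-3182550 + 1821²) = (29652*√3 + 140449)/(-3182550 + 3316041) = (140449 + 29652*√3)/133491 = (140449 + 29652*√3)*(1/133491) = 140449/133491 + 9884*√3/44497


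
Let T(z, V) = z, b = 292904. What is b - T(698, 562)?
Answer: 292206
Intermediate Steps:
b - T(698, 562) = 292904 - 1*698 = 292904 - 698 = 292206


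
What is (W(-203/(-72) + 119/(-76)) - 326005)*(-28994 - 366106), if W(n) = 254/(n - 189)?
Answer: 33081918043880700/256837 ≈ 1.2881e+11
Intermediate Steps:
W(n) = 254/(-189 + n)
(W(-203/(-72) + 119/(-76)) - 326005)*(-28994 - 366106) = (254/(-189 + (-203/(-72) + 119/(-76))) - 326005)*(-28994 - 366106) = (254/(-189 + (-203*(-1/72) + 119*(-1/76))) - 326005)*(-395100) = (254/(-189 + (203/72 - 119/76)) - 326005)*(-395100) = (254/(-189 + 1715/1368) - 326005)*(-395100) = (254/(-256837/1368) - 326005)*(-395100) = (254*(-1368/256837) - 326005)*(-395100) = (-347472/256837 - 326005)*(-395100) = -83730493657/256837*(-395100) = 33081918043880700/256837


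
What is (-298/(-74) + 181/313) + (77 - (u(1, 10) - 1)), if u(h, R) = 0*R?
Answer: 956652/11581 ≈ 82.605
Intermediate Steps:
u(h, R) = 0
(-298/(-74) + 181/313) + (77 - (u(1, 10) - 1)) = (-298/(-74) + 181/313) + (77 - (0 - 1)) = (-298*(-1/74) + 181*(1/313)) + (77 - 1*(-1)) = (149/37 + 181/313) + (77 + 1) = 53334/11581 + 78 = 956652/11581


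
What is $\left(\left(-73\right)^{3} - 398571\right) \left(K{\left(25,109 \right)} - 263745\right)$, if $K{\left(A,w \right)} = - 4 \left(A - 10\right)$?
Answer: $207769652340$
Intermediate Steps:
$K{\left(A,w \right)} = 40 - 4 A$ ($K{\left(A,w \right)} = - 4 \left(-10 + A\right) = 40 - 4 A$)
$\left(\left(-73\right)^{3} - 398571\right) \left(K{\left(25,109 \right)} - 263745\right) = \left(\left(-73\right)^{3} - 398571\right) \left(\left(40 - 100\right) - 263745\right) = \left(-389017 - 398571\right) \left(\left(40 - 100\right) - 263745\right) = - 787588 \left(-60 - 263745\right) = \left(-787588\right) \left(-263805\right) = 207769652340$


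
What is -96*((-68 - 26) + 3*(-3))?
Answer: 9888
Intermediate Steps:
-96*((-68 - 26) + 3*(-3)) = -96*(-94 - 9) = -96*(-103) = 9888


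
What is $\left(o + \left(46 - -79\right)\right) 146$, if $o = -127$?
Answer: $-292$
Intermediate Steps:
$\left(o + \left(46 - -79\right)\right) 146 = \left(-127 + \left(46 - -79\right)\right) 146 = \left(-127 + \left(46 + 79\right)\right) 146 = \left(-127 + 125\right) 146 = \left(-2\right) 146 = -292$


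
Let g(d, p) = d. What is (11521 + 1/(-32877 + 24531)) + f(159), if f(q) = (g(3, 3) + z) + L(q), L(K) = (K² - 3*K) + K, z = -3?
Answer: 304495463/8346 ≈ 36484.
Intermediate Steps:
L(K) = K² - 2*K
f(q) = q*(-2 + q) (f(q) = (3 - 3) + q*(-2 + q) = 0 + q*(-2 + q) = q*(-2 + q))
(11521 + 1/(-32877 + 24531)) + f(159) = (11521 + 1/(-32877 + 24531)) + 159*(-2 + 159) = (11521 + 1/(-8346)) + 159*157 = (11521 - 1/8346) + 24963 = 96154265/8346 + 24963 = 304495463/8346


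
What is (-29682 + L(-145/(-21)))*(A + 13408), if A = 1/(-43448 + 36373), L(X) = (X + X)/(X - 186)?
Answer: -10589807442352908/26609075 ≈ -3.9798e+8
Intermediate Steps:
L(X) = 2*X/(-186 + X) (L(X) = (2*X)/(-186 + X) = 2*X/(-186 + X))
A = -1/7075 (A = 1/(-7075) = -1/7075 ≈ -0.00014134)
(-29682 + L(-145/(-21)))*(A + 13408) = (-29682 + 2*(-145/(-21))/(-186 - 145/(-21)))*(-1/7075 + 13408) = (-29682 + 2*(-145*(-1/21))/(-186 - 145*(-1/21)))*(94861599/7075) = (-29682 + 2*(145/21)/(-186 + 145/21))*(94861599/7075) = (-29682 + 2*(145/21)/(-3761/21))*(94861599/7075) = (-29682 + 2*(145/21)*(-21/3761))*(94861599/7075) = (-29682 - 290/3761)*(94861599/7075) = -111634292/3761*94861599/7075 = -10589807442352908/26609075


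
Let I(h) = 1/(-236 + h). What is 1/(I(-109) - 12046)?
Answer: -345/4155871 ≈ -8.3015e-5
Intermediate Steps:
1/(I(-109) - 12046) = 1/(1/(-236 - 109) - 12046) = 1/(1/(-345) - 12046) = 1/(-1/345 - 12046) = 1/(-4155871/345) = -345/4155871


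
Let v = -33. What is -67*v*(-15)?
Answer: -33165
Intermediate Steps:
-67*v*(-15) = -67*(-33)*(-15) = 2211*(-15) = -33165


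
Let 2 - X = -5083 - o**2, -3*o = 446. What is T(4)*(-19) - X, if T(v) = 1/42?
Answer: -3425591/126 ≈ -27187.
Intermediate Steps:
T(v) = 1/42
o = -446/3 (o = -1/3*446 = -446/3 ≈ -148.67)
X = 244681/9 (X = 2 - (-5083 - (-446/3)**2) = 2 - (-5083 - 1*198916/9) = 2 - (-5083 - 198916/9) = 2 - 1*(-244663/9) = 2 + 244663/9 = 244681/9 ≈ 27187.)
T(4)*(-19) - X = (1/42)*(-19) - 1*244681/9 = -19/42 - 244681/9 = -3425591/126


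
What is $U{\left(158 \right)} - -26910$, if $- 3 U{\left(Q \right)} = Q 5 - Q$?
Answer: $\frac{80098}{3} \approx 26699.0$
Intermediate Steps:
$U{\left(Q \right)} = - \frac{4 Q}{3}$ ($U{\left(Q \right)} = - \frac{Q 5 - Q}{3} = - \frac{5 Q - Q}{3} = - \frac{4 Q}{3}$)
$U{\left(158 \right)} - -26910 = \left(- \frac{4}{3}\right) 158 - -26910 = - \frac{632}{3} + 26910 = \frac{80098}{3}$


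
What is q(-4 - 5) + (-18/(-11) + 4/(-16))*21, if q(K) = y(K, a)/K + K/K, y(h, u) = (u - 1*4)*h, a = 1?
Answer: 1193/44 ≈ 27.114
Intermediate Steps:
y(h, u) = h*(-4 + u) (y(h, u) = (u - 4)*h = (-4 + u)*h = h*(-4 + u))
q(K) = -2 (q(K) = (K*(-4 + 1))/K + K/K = (K*(-3))/K + 1 = (-3*K)/K + 1 = -3 + 1 = -2)
q(-4 - 5) + (-18/(-11) + 4/(-16))*21 = -2 + (-18/(-11) + 4/(-16))*21 = -2 + (-18*(-1/11) + 4*(-1/16))*21 = -2 + (18/11 - ¼)*21 = -2 + (61/44)*21 = -2 + 1281/44 = 1193/44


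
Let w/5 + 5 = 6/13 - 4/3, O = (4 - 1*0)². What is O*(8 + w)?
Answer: -13328/39 ≈ -341.74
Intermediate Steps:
O = 16 (O = (4 + 0)² = 4² = 16)
w = -1145/39 (w = -25 + 5*(6/13 - 4/3) = -25 + 5*(-34/39) = -25 - 170/39 = -1145/39 ≈ -29.359)
O*(8 + w) = 16*(8 - 1145/39) = 16*(-833/39) = -13328/39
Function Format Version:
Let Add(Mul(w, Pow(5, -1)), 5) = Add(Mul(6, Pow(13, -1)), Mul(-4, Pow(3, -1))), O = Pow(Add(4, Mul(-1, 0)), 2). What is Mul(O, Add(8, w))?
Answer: Rational(-13328, 39) ≈ -341.74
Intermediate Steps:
O = 16 (O = Pow(Add(4, 0), 2) = Pow(4, 2) = 16)
w = Rational(-1145, 39) (w = Add(-25, Mul(5, Add(Mul(6, Pow(13, -1)), Mul(-4, Pow(3, -1))))) = Add(-25, Mul(5, Add(Mul(6, Rational(1, 13)), Mul(-4, Rational(1, 3))))) = Add(-25, Mul(5, Add(Rational(6, 13), Rational(-4, 3)))) = Add(-25, Mul(5, Rational(-34, 39))) = Add(-25, Rational(-170, 39)) = Rational(-1145, 39) ≈ -29.359)
Mul(O, Add(8, w)) = Mul(16, Add(8, Rational(-1145, 39))) = Mul(16, Rational(-833, 39)) = Rational(-13328, 39)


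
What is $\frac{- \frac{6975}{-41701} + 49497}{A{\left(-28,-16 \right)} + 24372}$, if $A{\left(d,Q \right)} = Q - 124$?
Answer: $\frac{516020343}{252624658} \approx 2.0426$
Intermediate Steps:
$A{\left(d,Q \right)} = -124 + Q$
$\frac{- \frac{6975}{-41701} + 49497}{A{\left(-28,-16 \right)} + 24372} = \frac{- \frac{6975}{-41701} + 49497}{\left(-124 - 16\right) + 24372} = \frac{\left(-6975\right) \left(- \frac{1}{41701}\right) + 49497}{-140 + 24372} = \frac{\frac{6975}{41701} + 49497}{24232} = \frac{2064081372}{41701} \cdot \frac{1}{24232} = \frac{516020343}{252624658}$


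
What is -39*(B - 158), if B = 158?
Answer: 0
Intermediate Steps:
-39*(B - 158) = -39*(158 - 158) = -39*0 = 0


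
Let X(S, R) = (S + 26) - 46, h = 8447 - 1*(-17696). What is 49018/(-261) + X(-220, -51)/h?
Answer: -1281540214/6823323 ≈ -187.82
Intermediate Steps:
h = 26143 (h = 8447 + 17696 = 26143)
X(S, R) = -20 + S (X(S, R) = (26 + S) - 46 = -20 + S)
49018/(-261) + X(-220, -51)/h = 49018/(-261) + (-20 - 220)/26143 = 49018*(-1/261) - 240*1/26143 = -49018/261 - 240/26143 = -1281540214/6823323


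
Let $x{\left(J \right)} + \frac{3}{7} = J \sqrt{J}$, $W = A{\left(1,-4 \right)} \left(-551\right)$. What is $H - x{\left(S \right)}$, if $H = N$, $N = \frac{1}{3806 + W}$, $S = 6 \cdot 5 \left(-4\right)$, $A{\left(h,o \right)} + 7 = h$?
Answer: $\frac{3049}{7112} + 240 i \sqrt{30} \approx 0.42871 + 1314.5 i$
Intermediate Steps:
$A{\left(h,o \right)} = -7 + h$
$S = -120$ ($S = 30 \left(-4\right) = -120$)
$W = 3306$ ($W = \left(-7 + 1\right) \left(-551\right) = \left(-6\right) \left(-551\right) = 3306$)
$x{\left(J \right)} = - \frac{3}{7} + J^{\frac{3}{2}}$ ($x{\left(J \right)} = - \frac{3}{7} + J \sqrt{J} = - \frac{3}{7} + J^{\frac{3}{2}}$)
$N = \frac{1}{7112}$ ($N = \frac{1}{3806 + 3306} = \frac{1}{7112} \approx 0.00014061$)
$H = \frac{1}{7112} \approx 0.00014061$
$H - x{\left(S \right)} = \frac{1}{7112} - \left(- \frac{3}{7} + \left(-120\right)^{\frac{3}{2}}\right) = \frac{1}{7112} - \left(- \frac{3}{7} - 240 i \sqrt{30}\right) = \frac{1}{7112} + \left(\frac{3}{7} + 240 i \sqrt{30}\right) = \frac{3049}{7112} + 240 i \sqrt{30}$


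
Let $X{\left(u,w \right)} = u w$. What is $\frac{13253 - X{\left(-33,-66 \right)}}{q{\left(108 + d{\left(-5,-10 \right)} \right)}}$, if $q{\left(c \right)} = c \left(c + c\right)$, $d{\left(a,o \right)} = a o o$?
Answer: $\frac{11075}{307328} \approx 0.036036$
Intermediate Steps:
$d{\left(a,o \right)} = a o^{2}$
$q{\left(c \right)} = 2 c^{2}$ ($q{\left(c \right)} = c 2 c = 2 c^{2}$)
$\frac{13253 - X{\left(-33,-66 \right)}}{q{\left(108 + d{\left(-5,-10 \right)} \right)}} = \frac{13253 - \left(-33\right) \left(-66\right)}{2 \left(108 - 5 \left(-10\right)^{2}\right)^{2}} = \frac{13253 - 2178}{2 \left(108 - 500\right)^{2}} = \frac{11075}{2 \left(-392\right)^{2}} = \frac{11075}{2 \cdot 153664} = \frac{11075}{307328}$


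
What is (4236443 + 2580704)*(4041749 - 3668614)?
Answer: 2543716145845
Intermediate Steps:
(4236443 + 2580704)*(4041749 - 3668614) = 6817147*373135 = 2543716145845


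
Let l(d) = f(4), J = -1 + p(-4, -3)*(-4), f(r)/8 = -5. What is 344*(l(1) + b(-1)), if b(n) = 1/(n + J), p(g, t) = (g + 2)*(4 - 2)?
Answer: -96148/7 ≈ -13735.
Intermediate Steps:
f(r) = -40 (f(r) = 8*(-5) = -40)
p(g, t) = 4 + 2*g (p(g, t) = (2 + g)*2 = 4 + 2*g)
J = 15 (J = -1 + (4 + 2*(-4))*(-4) = -1 + (4 - 8)*(-4) = -1 - 4*(-4) = -1 + 16 = 15)
l(d) = -40
b(n) = 1/(15 + n) (b(n) = 1/(n + 15) = 1/(15 + n))
344*(l(1) + b(-1)) = 344*(-40 + 1/(15 - 1)) = 344*(-40 + 1/14) = 344*(-559/14) = -96148/7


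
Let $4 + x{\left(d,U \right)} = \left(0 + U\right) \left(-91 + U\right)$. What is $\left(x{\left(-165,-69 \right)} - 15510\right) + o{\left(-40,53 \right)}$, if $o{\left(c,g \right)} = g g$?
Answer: $-1665$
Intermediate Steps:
$o{\left(c,g \right)} = g^{2}$
$x{\left(d,U \right)} = -4 + U \left(-91 + U\right)$ ($x{\left(d,U \right)} = -4 + \left(0 + U\right) \left(-91 + U\right) = -4 + U \left(-91 + U\right)$)
$\left(x{\left(-165,-69 \right)} - 15510\right) + o{\left(-40,53 \right)} = \left(\left(-4 + \left(-69\right)^{2} - -6279\right) - 15510\right) + 53^{2} = \left(\left(-4 + 4761 + 6279\right) - 15510\right) + 2809 = \left(11036 - 15510\right) + 2809 = -4474 + 2809 = -1665$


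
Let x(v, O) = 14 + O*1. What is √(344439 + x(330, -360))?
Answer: √344093 ≈ 586.59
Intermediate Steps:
x(v, O) = 14 + O
√(344439 + x(330, -360)) = √(344439 + (14 - 360)) = √(344439 - 346) = √344093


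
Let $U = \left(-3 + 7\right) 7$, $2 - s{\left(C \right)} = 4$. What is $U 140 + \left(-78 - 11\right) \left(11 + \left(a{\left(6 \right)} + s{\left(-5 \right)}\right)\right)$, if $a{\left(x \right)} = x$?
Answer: $2585$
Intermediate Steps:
$s{\left(C \right)} = -2$ ($s{\left(C \right)} = 2 - 4 = -2$)
$U = 28$ ($U = 4 \cdot 7 = 28$)
$U 140 + \left(-78 - 11\right) \left(11 + \left(a{\left(6 \right)} + s{\left(-5 \right)}\right)\right) = 28 \cdot 140 + \left(-78 - 11\right) \left(11 + \left(6 - 2\right)\right) = 3920 - 89 \left(11 + 4\right) = 3920 - 1335 = 2585$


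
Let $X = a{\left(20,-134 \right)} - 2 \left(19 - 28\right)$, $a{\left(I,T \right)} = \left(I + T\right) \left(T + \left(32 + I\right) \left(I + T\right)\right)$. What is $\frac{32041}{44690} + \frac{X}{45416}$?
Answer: $\frac{8084951849}{507410260} \approx 15.934$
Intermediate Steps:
$X = 691086$ ($X = \left(20^{3} + 32 \cdot 20^{2} + 33 \left(-134\right)^{2} + 20 \left(-134\right)^{2} + 2 \left(-134\right) 20^{2} + 65 \cdot 20 \left(-134\right)\right) - 2 \left(19 - 28\right) = \left(8000 + 32 \cdot 400 + 33 \cdot 17956 + 20 \cdot 17956 + 2 \left(-134\right) 400 - 174200\right) - 2 \left(-9\right) = \left(8000 + 12800 + 592548 + 359120 - 107200 - 174200\right) - -18 = 691068 + 18 = 691086$)
$\frac{32041}{44690} + \frac{X}{45416} = \frac{32041}{44690} + \frac{691086}{45416} = 32041 \cdot \frac{1}{44690} + 691086 \cdot \frac{1}{45416} = \frac{32041}{44690} + \frac{345543}{22708} = \frac{8084951849}{507410260}$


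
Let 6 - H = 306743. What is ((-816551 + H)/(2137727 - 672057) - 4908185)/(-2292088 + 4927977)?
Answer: -3596890316119/1931671715315 ≈ -1.8621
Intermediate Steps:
H = -306737 (H = 6 - 1*306743 = 6 - 306743 = -306737)
((-816551 + H)/(2137727 - 672057) - 4908185)/(-2292088 + 4927977) = ((-816551 - 306737)/(2137727 - 672057) - 4908185)/(-2292088 + 4927977) = (-1123288/1465670 - 4908185)/2635889 = (-1123288*1/1465670 - 4908185)*(1/2635889) = (-561644/732835 - 4908185)*(1/2635889) = -3596890316119/732835*1/2635889 = -3596890316119/1931671715315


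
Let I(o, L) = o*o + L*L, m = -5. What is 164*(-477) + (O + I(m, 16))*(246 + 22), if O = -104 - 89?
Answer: -54644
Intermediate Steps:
I(o, L) = L² + o² (I(o, L) = o² + L² = L² + o²)
O = -193
164*(-477) + (O + I(m, 16))*(246 + 22) = 164*(-477) + (-193 + (16² + (-5)²))*(246 + 22) = -78228 + (-193 + (256 + 25))*268 = -78228 + (-193 + 281)*268 = -78228 + 88*268 = -78228 + 23584 = -54644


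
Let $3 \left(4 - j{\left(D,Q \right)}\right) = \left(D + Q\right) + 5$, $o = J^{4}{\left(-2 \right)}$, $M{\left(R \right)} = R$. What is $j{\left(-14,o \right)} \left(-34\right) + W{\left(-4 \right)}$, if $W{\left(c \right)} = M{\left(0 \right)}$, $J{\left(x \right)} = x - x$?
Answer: $-238$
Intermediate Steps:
$J{\left(x \right)} = 0$
$W{\left(c \right)} = 0$
$o = 0$ ($o = 0^{4} = 0$)
$j{\left(D,Q \right)} = \frac{7}{3} - \frac{D}{3} - \frac{Q}{3}$ ($j{\left(D,Q \right)} = 4 - \frac{\left(D + Q\right) + 5}{3} = 4 - \frac{5 + D + Q}{3} = 4 - \left(\frac{5}{3} + \frac{D}{3} + \frac{Q}{3}\right) = \frac{7}{3} - \frac{D}{3} - \frac{Q}{3}$)
$j{\left(-14,o \right)} \left(-34\right) + W{\left(-4 \right)} = \left(\frac{7}{3} - - \frac{14}{3} - 0\right) \left(-34\right) + 0 = \left(\frac{7}{3} + \frac{14}{3} + 0\right) \left(-34\right) + 0 = 7 \left(-34\right) + 0 = -238 + 0 = -238$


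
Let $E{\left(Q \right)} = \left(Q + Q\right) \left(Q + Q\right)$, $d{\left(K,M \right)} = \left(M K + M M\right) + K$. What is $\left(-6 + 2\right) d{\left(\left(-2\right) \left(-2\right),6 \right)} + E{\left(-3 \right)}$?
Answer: $-220$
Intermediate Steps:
$d{\left(K,M \right)} = K + M^{2} + K M$ ($d{\left(K,M \right)} = \left(K M + M^{2}\right) + K = \left(M^{2} + K M\right) + K = K + M^{2} + K M$)
$E{\left(Q \right)} = 4 Q^{2}$ ($E{\left(Q \right)} = 2 Q 2 Q = 4 Q^{2}$)
$\left(-6 + 2\right) d{\left(\left(-2\right) \left(-2\right),6 \right)} + E{\left(-3 \right)} = \left(-6 + 2\right) \left(\left(-2\right) \left(-2\right) + 6^{2} + \left(-2\right) \left(-2\right) 6\right) + 4 \left(-3\right)^{2} = - 4 \left(4 + 36 + 4 \cdot 6\right) + 4 \cdot 9 = - 4 \left(4 + 36 + 24\right) + 36 = \left(-4\right) 64 + 36 = -256 + 36 = -220$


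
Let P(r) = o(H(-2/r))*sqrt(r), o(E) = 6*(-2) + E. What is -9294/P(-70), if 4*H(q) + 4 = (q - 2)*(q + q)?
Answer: -325290*I*sqrt(70)/31919 ≈ -85.265*I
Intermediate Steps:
H(q) = -1 + q*(-2 + q)/2 (H(q) = -1 + ((q - 2)*(q + q))/4 = -1 + ((-2 + q)*(2*q))/4 = -1 + (2*q*(-2 + q))/4 = -1 + q*(-2 + q)/2)
o(E) = -12 + E
P(r) = sqrt(r)*(-13 + 2/r + 2/r**2) (P(r) = (-12 + (-1 + (-2/r)**2/2 - (-2)/r))*sqrt(r) = (-12 + (-1 + (4/r**2)/2 + 2/r))*sqrt(r) = (-12 + (-1 + 2/r**2 + 2/r))*sqrt(r) = (-12 + (-1 + 2/r + 2/r**2))*sqrt(r) = (-13 + 2/r + 2/r**2)*sqrt(r) = sqrt(r)*(-13 + 2/r + 2/r**2))
-9294/P(-70) = -9294*(-70*I*sqrt(70)/(2 - 13*(-70)**2 + 2*(-70))) = -9294*(-70*I*sqrt(70)/(2 - 13*4900 - 140)) = -9294*(-70*I*sqrt(70)/(2 - 63700 - 140)) = -9294*35*I*sqrt(70)/31919 = -325290*I*sqrt(70)/31919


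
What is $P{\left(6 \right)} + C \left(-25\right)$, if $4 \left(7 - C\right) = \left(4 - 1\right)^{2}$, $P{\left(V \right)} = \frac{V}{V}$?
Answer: $- \frac{471}{4} \approx -117.75$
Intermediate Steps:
$P{\left(V \right)} = 1$
$C = \frac{19}{4}$ ($C = 7 - \frac{\left(4 - 1\right)^{2}}{4} = 7 - \frac{3^{2}}{4} = 7 - \frac{9}{4} = \frac{19}{4} \approx 4.75$)
$P{\left(6 \right)} + C \left(-25\right) = 1 + \frac{19}{4} \left(-25\right) = 1 - \frac{475}{4} = - \frac{471}{4}$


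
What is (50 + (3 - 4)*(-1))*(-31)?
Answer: -1581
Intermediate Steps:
(50 + (3 - 4)*(-1))*(-31) = (50 - 1*(-1))*(-31) = (50 + 1)*(-31) = 51*(-31) = -1581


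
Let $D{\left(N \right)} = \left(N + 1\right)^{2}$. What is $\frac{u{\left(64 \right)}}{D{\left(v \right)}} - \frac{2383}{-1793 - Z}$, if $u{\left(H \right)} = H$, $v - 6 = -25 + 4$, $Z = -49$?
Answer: $\frac{144671}{85456} \approx 1.6929$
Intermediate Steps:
$v = -15$ ($v = 6 + \left(-25 + 4\right) = 6 - 21 = -15$)
$D{\left(N \right)} = \left(1 + N\right)^{2}$
$\frac{u{\left(64 \right)}}{D{\left(v \right)}} - \frac{2383}{-1793 - Z} = \frac{64}{\left(1 - 15\right)^{2}} - \frac{2383}{-1793 - -49} = \frac{64}{\left(-14\right)^{2}} - \frac{2383}{-1793 + 49} = \frac{64}{196} - \frac{2383}{-1744} = 64 \cdot \frac{1}{196} - - \frac{2383}{1744} = \frac{16}{49} + \frac{2383}{1744} = \frac{144671}{85456}$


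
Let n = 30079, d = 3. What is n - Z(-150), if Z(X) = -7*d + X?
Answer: 30250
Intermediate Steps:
Z(X) = -21 + X (Z(X) = -7*3 + X = -21 + X)
n - Z(-150) = 30079 - (-21 - 150) = 30079 - 1*(-171) = 30079 + 171 = 30250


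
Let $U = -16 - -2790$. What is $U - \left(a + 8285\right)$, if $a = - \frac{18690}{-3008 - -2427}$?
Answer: $- \frac{460083}{83} \approx -5543.2$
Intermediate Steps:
$a = \frac{2670}{83}$ ($a = - \frac{18690}{-3008 + 2427} = - \frac{18690}{-581} = \left(-18690\right) \left(- \frac{1}{581}\right) = \frac{2670}{83} \approx 32.169$)
$U = 2774$ ($U = -16 + 2790 = 2774$)
$U - \left(a + 8285\right) = 2774 - \left(\frac{2670}{83} + 8285\right) = 2774 - \frac{690325}{83} = - \frac{460083}{83}$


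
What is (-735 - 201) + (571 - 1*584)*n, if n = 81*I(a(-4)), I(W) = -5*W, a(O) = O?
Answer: -21996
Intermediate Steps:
n = 1620 (n = 81*(-5*(-4)) = 81*20 = 1620)
(-735 - 201) + (571 - 1*584)*n = (-735 - 201) + (571 - 1*584)*1620 = -936 + (571 - 584)*1620 = -936 - 13*1620 = -936 - 21060 = -21996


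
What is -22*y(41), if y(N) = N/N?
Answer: -22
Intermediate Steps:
y(N) = 1
-22*y(41) = -22*1 = -22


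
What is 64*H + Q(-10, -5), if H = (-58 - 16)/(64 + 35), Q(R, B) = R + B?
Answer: -6221/99 ≈ -62.838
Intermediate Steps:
Q(R, B) = B + R
H = -74/99 ≈ -0.74747
64*H + Q(-10, -5) = 64*(-74/99) + (-5 - 10) = -4736/99 - 15 = -6221/99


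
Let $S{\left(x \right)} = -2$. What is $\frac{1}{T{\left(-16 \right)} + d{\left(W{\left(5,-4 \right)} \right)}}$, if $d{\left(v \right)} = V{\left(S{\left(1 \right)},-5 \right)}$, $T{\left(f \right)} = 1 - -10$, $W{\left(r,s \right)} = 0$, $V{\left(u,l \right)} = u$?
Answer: $\frac{1}{9} \approx 0.11111$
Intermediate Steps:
$T{\left(f \right)} = 11$ ($T{\left(f \right)} = 1 + 10 = 11$)
$d{\left(v \right)} = -2$
$\frac{1}{T{\left(-16 \right)} + d{\left(W{\left(5,-4 \right)} \right)}} = \frac{1}{11 - 2} = \frac{1}{9}$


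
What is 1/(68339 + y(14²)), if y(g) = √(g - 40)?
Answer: 68339/4670218765 - 2*√39/4670218765 ≈ 1.4630e-5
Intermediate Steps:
y(g) = √(-40 + g)
1/(68339 + y(14²)) = 1/(68339 + √(-40 + 14²)) = 1/(68339 + √(-40 + 196)) = 1/(68339 + √156) = 1/(68339 + 2*√39)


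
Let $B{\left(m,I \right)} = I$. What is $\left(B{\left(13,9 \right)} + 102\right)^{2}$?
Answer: $12321$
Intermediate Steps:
$\left(B{\left(13,9 \right)} + 102\right)^{2} = \left(9 + 102\right)^{2} = 111^{2} = 12321$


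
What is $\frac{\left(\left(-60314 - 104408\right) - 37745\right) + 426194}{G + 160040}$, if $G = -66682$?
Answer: $\frac{223727}{93358} \approx 2.3964$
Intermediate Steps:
$\frac{\left(\left(-60314 - 104408\right) - 37745\right) + 426194}{G + 160040} = \frac{\left(\left(-60314 - 104408\right) - 37745\right) + 426194}{-66682 + 160040} = \frac{\left(-164722 - 37745\right) + 426194}{93358} = \left(-202467 + 426194\right) \frac{1}{93358} = 223727 \cdot \frac{1}{93358} = \frac{223727}{93358}$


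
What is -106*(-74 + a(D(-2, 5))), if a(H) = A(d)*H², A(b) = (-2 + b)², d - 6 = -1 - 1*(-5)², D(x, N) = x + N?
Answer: -453892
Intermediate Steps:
D(x, N) = N + x
d = -20 (d = 6 + (-1 - 1*(-5)²) = 6 + (-1 - 1*25) = 6 + (-1 - 25) = 6 - 26 = -20)
a(H) = 484*H² (a(H) = (-2 - 20)²*H² = (-22)²*H² = 484*H²)
-106*(-74 + a(D(-2, 5))) = -106*(-74 + 484*(5 - 2)²) = -106*(-74 + 484*3²) = -106*(-74 + 484*9) = -106*(-74 + 4356) = -106*4282 = -453892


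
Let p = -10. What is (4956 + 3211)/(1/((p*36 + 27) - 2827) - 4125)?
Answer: -25807720/13035001 ≈ -1.9799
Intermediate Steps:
(4956 + 3211)/(1/((p*36 + 27) - 2827) - 4125) = (4956 + 3211)/(1/((-10*36 + 27) - 2827) - 4125) = 8167/(1/((-360 + 27) - 2827) - 4125) = 8167/(1/(-333 - 2827) - 4125) = 8167/(1/(-3160) - 4125) = 8167/(-1/3160 - 4125) = 8167/(-13035001/3160) = 8167*(-3160/13035001) = -25807720/13035001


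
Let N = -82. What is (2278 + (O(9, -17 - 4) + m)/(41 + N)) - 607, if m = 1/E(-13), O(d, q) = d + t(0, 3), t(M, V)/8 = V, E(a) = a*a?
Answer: 11572781/6929 ≈ 1670.2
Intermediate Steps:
E(a) = a**2
t(M, V) = 8*V
O(d, q) = 24 + d (O(d, q) = d + 8*3 = d + 24 = 24 + d)
m = 1/169 (m = 1/((-13)**2) = 1/169 ≈ 0.0059172)
(2278 + (O(9, -17 - 4) + m)/(41 + N)) - 607 = (2278 + ((24 + 9) + 1/169)/(41 - 82)) - 607 = (2278 + (33 + 1/169)/(-41)) - 607 = (2278 + (5578/169)*(-1/41)) - 607 = (2278 - 5578/6929) - 607 = 15778684/6929 - 607 = 11572781/6929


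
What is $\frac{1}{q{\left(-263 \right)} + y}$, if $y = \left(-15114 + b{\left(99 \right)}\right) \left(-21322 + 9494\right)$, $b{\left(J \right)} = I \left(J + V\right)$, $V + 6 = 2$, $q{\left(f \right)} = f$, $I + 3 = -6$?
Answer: $\frac{1}{188881069} \approx 5.2943 \cdot 10^{-9}$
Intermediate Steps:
$I = -9$ ($I = -3 - 6 = -9$)
$V = -4$ ($V = -6 + 2 = -4$)
$b{\left(J \right)} = 36 - 9 J$ ($b{\left(J \right)} = - 9 \left(J - 4\right) = - 9 \left(-4 + J\right) = 36 - 9 J$)
$y = 188881332$ ($y = \left(-15114 + \left(36 - 891\right)\right) \left(-21322 + 9494\right) = \left(-15114 + \left(36 - 891\right)\right) \left(-11828\right) = \left(-15114 - 855\right) \left(-11828\right) = \left(-15969\right) \left(-11828\right) = 188881332$)
$\frac{1}{q{\left(-263 \right)} + y} = \frac{1}{-263 + 188881332} = \frac{1}{188881069}$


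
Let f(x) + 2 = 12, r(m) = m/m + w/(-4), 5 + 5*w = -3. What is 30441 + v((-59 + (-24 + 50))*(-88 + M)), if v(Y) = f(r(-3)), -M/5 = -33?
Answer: 30451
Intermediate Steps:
M = 165 (M = -5*(-33) = 165)
w = -8/5 (w = -1 + (⅕)*(-3) = -1 - ⅗ = -8/5 ≈ -1.6000)
r(m) = 7/5 (r(m) = m/m - 8/5/(-4) = 1 - 8/5*(-¼) = 1 + ⅖ = 7/5)
f(x) = 10 (f(x) = -2 + 12 = 10)
v(Y) = 10
30441 + v((-59 + (-24 + 50))*(-88 + M)) = 30441 + 10 = 30451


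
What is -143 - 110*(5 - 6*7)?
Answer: 3927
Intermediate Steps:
-143 - 110*(5 - 6*7) = -143 - 110*(5 - 42) = -143 - 110*(-37) = -143 + 4070 = 3927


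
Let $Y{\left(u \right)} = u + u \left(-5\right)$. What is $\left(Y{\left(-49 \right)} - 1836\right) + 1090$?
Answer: $-550$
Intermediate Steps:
$Y{\left(u \right)} = - 4 u$ ($Y{\left(u \right)} = u - 5 u = - 4 u$)
$\left(Y{\left(-49 \right)} - 1836\right) + 1090 = \left(\left(-4\right) \left(-49\right) - 1836\right) + 1090 = \left(196 - 1836\right) + 1090 = -1640 + 1090 = -550$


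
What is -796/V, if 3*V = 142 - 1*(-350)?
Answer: -199/41 ≈ -4.8537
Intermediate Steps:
V = 164 (V = (142 - 1*(-350))/3 = (142 + 350)/3 = (1/3)*492 = 164)
-796/V = -796/164 = -796*1/164 = -199/41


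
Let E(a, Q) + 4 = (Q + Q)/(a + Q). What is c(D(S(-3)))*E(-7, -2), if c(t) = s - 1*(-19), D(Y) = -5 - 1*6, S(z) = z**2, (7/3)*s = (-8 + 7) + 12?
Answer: -5312/63 ≈ -84.318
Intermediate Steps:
s = 33/7 (s = 3*((-8 + 7) + 12)/7 = 3*(-1 + 12)/7 = (3/7)*11 = 33/7 ≈ 4.7143)
D(Y) = -11 (D(Y) = -5 - 6 = -11)
E(a, Q) = -4 + 2*Q/(Q + a) (E(a, Q) = -4 + (Q + Q)/(a + Q) = -4 + (2*Q)/(Q + a) = -4 + 2*Q/(Q + a))
c(t) = 166/7 (c(t) = 33/7 - 1*(-19) = 33/7 + 19 = 166/7)
c(D(S(-3)))*E(-7, -2) = 166*(2*(-1*(-2) - 2*(-7))/(-2 - 7))/7 = 166*(2*(2 + 14)/(-9))/7 = 166*(2*(-1/9)*16)/7 = (166/7)*(-32/9) = -5312/63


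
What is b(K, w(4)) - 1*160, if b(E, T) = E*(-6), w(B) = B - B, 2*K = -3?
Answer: -151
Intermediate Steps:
K = -3/2 (K = (1/2)*(-3) = -3/2 ≈ -1.5000)
w(B) = 0
b(E, T) = -6*E
b(K, w(4)) - 1*160 = -6*(-3/2) - 1*160 = 9 - 160 = -151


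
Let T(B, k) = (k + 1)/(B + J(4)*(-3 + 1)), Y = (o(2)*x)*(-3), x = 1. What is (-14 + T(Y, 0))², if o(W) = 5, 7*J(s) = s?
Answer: 2524921/12769 ≈ 197.74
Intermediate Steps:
J(s) = s/7
Y = -15 (Y = (5*1)*(-3) = 5*(-3) = -15)
T(B, k) = (1 + k)/(-8/7 + B) (T(B, k) = (k + 1)/(B + ((⅐)*4)*(-3 + 1)) = (1 + k)/(B + (4/7)*(-2)) = (1 + k)/(B - 8/7) = (1 + k)/(-8/7 + B))
(-14 + T(Y, 0))² = (-14 + 7*(1 + 0)/(-8 + 7*(-15)))² = (-14 + 7*1/(-8 - 105))² = (-14 + 7*1/(-113))² = (-14 + 7*(-1/113)*1)² = (-14 - 7/113)² = (-1589/113)² = 2524921/12769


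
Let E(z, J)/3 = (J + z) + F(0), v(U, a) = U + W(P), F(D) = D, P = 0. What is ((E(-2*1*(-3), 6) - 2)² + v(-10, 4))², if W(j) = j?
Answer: 1313316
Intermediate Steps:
v(U, a) = U (v(U, a) = U + 0 = U)
E(z, J) = 3*J + 3*z (E(z, J) = 3*((J + z) + 0) = 3*(J + z) = 3*J + 3*z)
((E(-2*1*(-3), 6) - 2)² + v(-10, 4))² = (((3*6 + 3*(-2*1*(-3))) - 2)² - 10)² = (((18 + 3*(-2*(-3))) - 2)² - 10)² = (((18 + 3*6) - 2)² - 10)² = (((18 + 18) - 2)² - 10)² = ((36 - 2)² - 10)² = (34² - 10)² = (1156 - 10)² = 1146² = 1313316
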